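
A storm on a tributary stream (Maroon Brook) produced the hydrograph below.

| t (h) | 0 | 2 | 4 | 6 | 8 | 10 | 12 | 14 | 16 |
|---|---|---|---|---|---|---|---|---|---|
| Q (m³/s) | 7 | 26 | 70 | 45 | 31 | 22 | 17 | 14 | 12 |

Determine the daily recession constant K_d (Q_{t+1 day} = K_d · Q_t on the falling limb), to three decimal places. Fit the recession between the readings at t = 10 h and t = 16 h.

K_d ≈ 0.089

Between t = 10 h and t = 16 h the flow falls from 22 to 12 m³/s over 3×2 h = 6 h.
Per-interval ratio K = (12/22)^(1/3) = 0.8171; K_d = K^(24/2) = 0.089.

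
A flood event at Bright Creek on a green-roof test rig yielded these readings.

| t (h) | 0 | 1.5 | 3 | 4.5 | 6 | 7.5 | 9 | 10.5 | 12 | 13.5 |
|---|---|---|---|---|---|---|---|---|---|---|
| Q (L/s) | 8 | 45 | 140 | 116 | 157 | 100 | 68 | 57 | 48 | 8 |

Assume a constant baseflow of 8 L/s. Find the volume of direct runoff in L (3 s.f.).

Direct-runoff ordinates (Q − Q_b): 0.0, 37.0, 132.0, 108.0, 149.0, 92.0, 60.0, 49.0, 40.0, 0.0 L/s.
ΣQ_DR = 667.0 L/s.
With Δt = 1.5 h = 5400 s, V = ΣQ_DR · Δt = 667.0 × 5400 = 3.60 × 10^6 L.

V ≈ 3.60 × 10^6 L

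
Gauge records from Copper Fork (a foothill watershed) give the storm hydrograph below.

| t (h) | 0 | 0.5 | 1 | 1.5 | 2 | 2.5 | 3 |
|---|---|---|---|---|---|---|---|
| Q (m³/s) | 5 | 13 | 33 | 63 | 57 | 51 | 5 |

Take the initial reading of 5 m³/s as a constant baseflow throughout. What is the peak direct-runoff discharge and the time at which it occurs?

Q_p = 58.0 m³/s at t = 1.5 h

Subtracting baseflow gives direct-runoff ordinates: 0.0, 8.0, 28.0, 58.0, 52.0, 46.0, 0.0 m³/s.
The maximum is 58.0 m³/s, occurring at the reading for t = 1.5 h.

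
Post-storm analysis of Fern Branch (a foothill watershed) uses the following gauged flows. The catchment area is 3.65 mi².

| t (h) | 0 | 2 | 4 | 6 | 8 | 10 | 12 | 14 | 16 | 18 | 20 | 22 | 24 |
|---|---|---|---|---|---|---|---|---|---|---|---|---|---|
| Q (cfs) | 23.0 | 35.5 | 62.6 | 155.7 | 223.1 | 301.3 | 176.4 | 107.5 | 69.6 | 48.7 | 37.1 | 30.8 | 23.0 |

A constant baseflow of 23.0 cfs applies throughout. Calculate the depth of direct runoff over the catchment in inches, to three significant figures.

d ≈ 0.845 in

Direct runoff: 0.0, 12.5, 39.6, 132.7, 200.1, 278.3, 153.4, 84.5, 46.6, 25.7, 14.1, 7.8, 0.0 cfs; ΣQ_DR = 995.3 cfs.
V = ΣQ_DR · Δt = 995.3 × 7200 s = 7.166 × 10^6 ft³.
Over A = 3.65 mi², depth = V / A = 0.845 in.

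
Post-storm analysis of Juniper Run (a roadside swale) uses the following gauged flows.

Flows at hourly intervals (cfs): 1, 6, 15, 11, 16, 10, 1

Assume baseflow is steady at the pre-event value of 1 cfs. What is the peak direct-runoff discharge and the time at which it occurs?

Q_p = 15.0 cfs at t = 4 h

Subtracting baseflow gives direct-runoff ordinates: 0.0, 5.0, 14.0, 10.0, 15.0, 9.0, 0.0 cfs.
The maximum is 15.0 cfs, occurring at the reading for t = 4 h.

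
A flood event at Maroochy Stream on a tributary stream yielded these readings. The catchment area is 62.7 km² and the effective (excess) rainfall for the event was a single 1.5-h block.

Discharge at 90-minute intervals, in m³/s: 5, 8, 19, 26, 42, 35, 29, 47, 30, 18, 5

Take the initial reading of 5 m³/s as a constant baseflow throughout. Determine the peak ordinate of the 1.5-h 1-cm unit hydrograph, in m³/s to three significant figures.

U_p ≈ 23.3 m³/s

Direct runoff: 0.0, 3.0, 14.0, 21.0, 37.0, 30.0, 24.0, 42.0, 25.0, 13.0, 0.0 m³/s; ΣQ_DR = 209.0 m³/s, peak = 42.0 m³/s.
Runoff depth d = ΣQ_DR·Δt / A = 209.0 × 5400 / (62.7 km²) = 18.00 mm.
The 1-cm UH is the DRH scaled by (10 mm)/d, so U_p = 42.0 × 10/18.00 = 23.3 m³/s.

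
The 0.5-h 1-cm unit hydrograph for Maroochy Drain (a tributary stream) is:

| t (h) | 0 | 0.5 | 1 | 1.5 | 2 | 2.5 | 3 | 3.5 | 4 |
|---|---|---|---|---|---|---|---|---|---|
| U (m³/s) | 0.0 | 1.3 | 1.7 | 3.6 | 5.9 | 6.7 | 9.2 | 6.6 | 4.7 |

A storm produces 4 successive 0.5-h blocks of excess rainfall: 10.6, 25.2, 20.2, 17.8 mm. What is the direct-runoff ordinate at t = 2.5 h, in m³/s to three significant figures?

Q ≈ 32.3 m³/s

By discrete convolution, Q_j = Σ (P_i / 10 mm) · U_{j−i}.
At t = 2.5 h (j=5): Q = (10.6/10)·6.7 + (25.2/10)·5.9 + (20.2/10)·3.6 + (17.8/10)·1.7 = 32.3 m³/s.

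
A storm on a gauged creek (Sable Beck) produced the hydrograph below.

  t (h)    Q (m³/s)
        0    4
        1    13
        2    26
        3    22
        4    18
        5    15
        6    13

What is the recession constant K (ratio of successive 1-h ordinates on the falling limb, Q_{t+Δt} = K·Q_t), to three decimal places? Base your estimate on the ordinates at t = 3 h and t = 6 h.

K ≈ 0.839

Using the recession-limb readings at t = 3 h and t = 6 h: Q falls from 22 to 13 m³/s over 3 intervals.
K = (Q₂/Q₁)^(1/3) = (13/22)^(1/3) = 0.839.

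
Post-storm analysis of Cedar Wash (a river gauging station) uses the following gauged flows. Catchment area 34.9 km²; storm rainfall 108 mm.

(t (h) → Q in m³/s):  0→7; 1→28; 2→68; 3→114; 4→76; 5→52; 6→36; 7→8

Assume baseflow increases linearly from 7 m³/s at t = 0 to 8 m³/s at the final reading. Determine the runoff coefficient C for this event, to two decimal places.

ΣQ_DR = 329.0 m³/s; V = ΣQ_DR·Δt = 1.184 × 10^6 m³.
Runoff depth d = V / A = 33.94 mm.
C = d / P = 33.94 / 108 = 0.31.

C ≈ 0.31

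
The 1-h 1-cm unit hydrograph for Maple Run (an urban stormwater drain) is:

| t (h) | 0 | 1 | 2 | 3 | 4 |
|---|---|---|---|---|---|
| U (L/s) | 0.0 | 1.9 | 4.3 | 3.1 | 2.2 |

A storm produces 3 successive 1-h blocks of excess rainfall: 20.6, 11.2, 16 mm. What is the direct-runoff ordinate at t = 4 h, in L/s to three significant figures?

By discrete convolution, Q_j = Σ (P_i / 10 mm) · U_{j−i}.
At t = 4 h (j=4): Q = (20.6/10)·2.2 + (11.2/10)·3.1 + (16/10)·4.3 = 14.9 L/s.

Q ≈ 14.9 L/s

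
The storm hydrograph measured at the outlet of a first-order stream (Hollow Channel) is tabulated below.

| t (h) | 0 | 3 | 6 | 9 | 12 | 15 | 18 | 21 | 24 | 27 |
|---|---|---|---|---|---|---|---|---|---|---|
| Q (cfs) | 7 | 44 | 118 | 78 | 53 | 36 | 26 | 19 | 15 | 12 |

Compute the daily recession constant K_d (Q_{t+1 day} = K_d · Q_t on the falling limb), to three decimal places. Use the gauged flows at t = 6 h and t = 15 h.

Between t = 6 h and t = 15 h the flow falls from 118 to 36 cfs over 3×3 h = 9 h.
Per-interval ratio K = (36/118)^(1/3) = 0.6732; K_d = K^(24/3) = 0.042.

K_d ≈ 0.042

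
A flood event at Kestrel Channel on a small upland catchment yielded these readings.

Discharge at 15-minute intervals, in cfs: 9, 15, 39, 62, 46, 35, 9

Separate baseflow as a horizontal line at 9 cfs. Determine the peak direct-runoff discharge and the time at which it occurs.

Subtracting baseflow gives direct-runoff ordinates: 0.0, 6.0, 30.0, 53.0, 37.0, 26.0, 0.0 cfs.
The maximum is 53.0 cfs, occurring at the reading for t = 0.75 h.

Q_p = 53.0 cfs at t = 0.75 h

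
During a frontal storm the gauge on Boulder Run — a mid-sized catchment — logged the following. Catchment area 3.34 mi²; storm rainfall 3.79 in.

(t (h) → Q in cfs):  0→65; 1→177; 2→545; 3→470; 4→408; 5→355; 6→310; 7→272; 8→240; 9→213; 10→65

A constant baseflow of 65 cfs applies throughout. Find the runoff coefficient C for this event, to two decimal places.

C ≈ 0.29

ΣQ_DR = 2405 cfs; V = ΣQ_DR·Δt = 8.658 × 10^6 ft³.
Runoff depth d = V / A = 1.116 in.
C = d / P = 1.116 / 3.79 = 0.29.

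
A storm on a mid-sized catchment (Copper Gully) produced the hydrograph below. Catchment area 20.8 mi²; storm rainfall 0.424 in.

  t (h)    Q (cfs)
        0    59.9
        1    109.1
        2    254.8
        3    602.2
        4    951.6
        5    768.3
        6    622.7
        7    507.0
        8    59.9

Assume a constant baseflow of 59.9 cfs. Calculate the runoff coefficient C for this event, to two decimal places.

ΣQ_DR = 3396 cfs; V = ΣQ_DR·Δt = 1.223 × 10^7 ft³.
Runoff depth d = V / A = 0.2530 in.
C = d / P = 0.2530 / 0.424 = 0.60.

C ≈ 0.60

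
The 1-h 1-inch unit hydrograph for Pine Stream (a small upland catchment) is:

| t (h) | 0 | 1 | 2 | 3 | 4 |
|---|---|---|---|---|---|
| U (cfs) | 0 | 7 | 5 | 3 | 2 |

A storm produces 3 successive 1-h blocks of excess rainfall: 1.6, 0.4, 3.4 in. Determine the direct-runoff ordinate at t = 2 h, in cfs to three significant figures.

Q ≈ 10.8 cfs

By discrete convolution, Q_j = Σ (P_i / 1 in) · U_{j−i}.
At t = 2 h (j=2): Q = (1.6/1)·5 + (0.4/1)·7 + (3.4/1)·0 = 10.8 cfs.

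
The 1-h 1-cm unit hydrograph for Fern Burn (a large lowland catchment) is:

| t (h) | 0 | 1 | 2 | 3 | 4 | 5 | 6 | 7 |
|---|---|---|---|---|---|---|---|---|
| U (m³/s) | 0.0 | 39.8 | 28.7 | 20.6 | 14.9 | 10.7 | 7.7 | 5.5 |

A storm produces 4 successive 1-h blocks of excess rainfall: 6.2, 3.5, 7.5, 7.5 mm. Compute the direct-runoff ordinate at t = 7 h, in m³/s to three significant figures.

Q ≈ 25.3 m³/s

By discrete convolution, Q_j = Σ (P_i / 10 mm) · U_{j−i}.
At t = 7 h (j=7): Q = (6.2/10)·5.5 + (3.5/10)·7.7 + (7.5/10)·10.7 + (7.5/10)·14.9 = 25.3 m³/s.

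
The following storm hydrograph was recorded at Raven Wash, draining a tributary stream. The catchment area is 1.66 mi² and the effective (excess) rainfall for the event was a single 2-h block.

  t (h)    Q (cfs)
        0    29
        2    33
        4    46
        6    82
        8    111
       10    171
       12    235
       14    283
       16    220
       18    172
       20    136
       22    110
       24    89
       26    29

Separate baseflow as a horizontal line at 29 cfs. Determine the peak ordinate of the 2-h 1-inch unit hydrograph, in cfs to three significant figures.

Direct runoff: 0.0, 4.0, 17.0, 53.0, 82.0, 142.0, 206.0, 254.0, 191.0, 143.0, 107.0, 81.0, 60.0, 0.0 cfs; ΣQ_DR = 1340 cfs, peak = 254.0 cfs.
Runoff depth d = ΣQ_DR·Δt / A = 1340 × 7200 / (1.66 mi²) = 2.502 in.
The 1-inch UH is the DRH scaled by (1 in)/d, so U_p = 254.0 × 1/2.502 = 102 cfs.

U_p ≈ 102 cfs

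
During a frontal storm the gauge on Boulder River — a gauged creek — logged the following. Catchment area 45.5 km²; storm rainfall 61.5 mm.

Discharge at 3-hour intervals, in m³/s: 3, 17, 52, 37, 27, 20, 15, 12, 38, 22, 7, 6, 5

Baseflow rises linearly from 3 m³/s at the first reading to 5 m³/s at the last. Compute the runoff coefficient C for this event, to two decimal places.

C ≈ 0.81

ΣQ_DR = 209.0 m³/s; V = ΣQ_DR·Δt = 2.257 × 10^6 m³.
Runoff depth d = V / A = 49.61 mm.
C = d / P = 49.61 / 61.5 = 0.81.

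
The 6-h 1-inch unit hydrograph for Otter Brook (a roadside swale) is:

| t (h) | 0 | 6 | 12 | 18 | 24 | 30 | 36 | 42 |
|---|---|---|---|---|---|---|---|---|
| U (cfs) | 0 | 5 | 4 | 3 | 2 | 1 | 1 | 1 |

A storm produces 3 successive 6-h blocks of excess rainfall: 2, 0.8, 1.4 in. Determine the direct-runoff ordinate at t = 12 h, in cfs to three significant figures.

Q ≈ 12.0 cfs

By discrete convolution, Q_j = Σ (P_i / 1 in) · U_{j−i}.
At t = 12 h (j=2): Q = (2/1)·4 + (0.8/1)·5 + (1.4/1)·0 = 12.0 cfs.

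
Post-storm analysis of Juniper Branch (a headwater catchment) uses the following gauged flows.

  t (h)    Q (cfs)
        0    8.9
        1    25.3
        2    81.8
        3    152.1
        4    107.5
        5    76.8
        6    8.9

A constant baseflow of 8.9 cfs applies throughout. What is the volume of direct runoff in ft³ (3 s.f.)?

Direct-runoff ordinates (Q − Q_b): 0.0, 16.4, 72.9, 143.2, 98.6, 67.9, 0.0 cfs.
ΣQ_DR = 399.0 cfs.
With Δt = 1 h = 3600 s, V = ΣQ_DR · Δt = 399.0 × 3600 = 1.44 × 10^6 ft³.

V ≈ 1.44 × 10^6 ft³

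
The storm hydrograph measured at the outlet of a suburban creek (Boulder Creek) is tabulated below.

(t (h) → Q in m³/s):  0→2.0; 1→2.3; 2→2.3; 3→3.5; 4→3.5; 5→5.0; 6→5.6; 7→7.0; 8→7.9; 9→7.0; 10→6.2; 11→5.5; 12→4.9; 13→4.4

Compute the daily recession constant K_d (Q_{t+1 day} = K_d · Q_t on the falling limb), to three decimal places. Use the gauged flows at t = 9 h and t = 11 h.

Between t = 9 h and t = 11 h the flow falls from 7.0 to 5.5 m³/s over 2×1 h = 2 h.
Per-interval ratio K = (5.5/7.0)^(1/2) = 0.8864; K_d = K^(24/1) = 0.055.

K_d ≈ 0.055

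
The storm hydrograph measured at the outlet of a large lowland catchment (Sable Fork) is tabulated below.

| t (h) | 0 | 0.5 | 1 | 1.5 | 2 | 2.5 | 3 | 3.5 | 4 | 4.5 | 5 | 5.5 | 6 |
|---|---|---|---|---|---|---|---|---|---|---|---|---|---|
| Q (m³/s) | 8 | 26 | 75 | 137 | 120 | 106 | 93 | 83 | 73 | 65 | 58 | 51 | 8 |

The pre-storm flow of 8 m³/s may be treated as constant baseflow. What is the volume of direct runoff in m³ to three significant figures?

Direct-runoff ordinates (Q − Q_b): 0.0, 18.0, 67.0, 129.0, 112.0, 98.0, 85.0, 75.0, 65.0, 57.0, 50.0, 43.0, 0.0 m³/s.
ΣQ_DR = 799.0 m³/s.
With Δt = 0.5 h = 1800 s, V = ΣQ_DR · Δt = 799.0 × 1800 = 1.44 × 10^6 m³.

V ≈ 1.44 × 10^6 m³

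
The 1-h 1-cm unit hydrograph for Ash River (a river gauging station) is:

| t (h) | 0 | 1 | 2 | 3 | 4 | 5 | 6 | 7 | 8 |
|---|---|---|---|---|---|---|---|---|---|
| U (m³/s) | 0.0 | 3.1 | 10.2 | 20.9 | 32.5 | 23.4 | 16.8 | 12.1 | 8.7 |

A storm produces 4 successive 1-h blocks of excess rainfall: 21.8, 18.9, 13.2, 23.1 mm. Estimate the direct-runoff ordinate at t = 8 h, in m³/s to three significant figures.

Q ≈ 118 m³/s

By discrete convolution, Q_j = Σ (P_i / 10 mm) · U_{j−i}.
At t = 8 h (j=8): Q = (21.8/10)·8.7 + (18.9/10)·12.1 + (13.2/10)·16.8 + (23.1/10)·23.4 = 118 m³/s.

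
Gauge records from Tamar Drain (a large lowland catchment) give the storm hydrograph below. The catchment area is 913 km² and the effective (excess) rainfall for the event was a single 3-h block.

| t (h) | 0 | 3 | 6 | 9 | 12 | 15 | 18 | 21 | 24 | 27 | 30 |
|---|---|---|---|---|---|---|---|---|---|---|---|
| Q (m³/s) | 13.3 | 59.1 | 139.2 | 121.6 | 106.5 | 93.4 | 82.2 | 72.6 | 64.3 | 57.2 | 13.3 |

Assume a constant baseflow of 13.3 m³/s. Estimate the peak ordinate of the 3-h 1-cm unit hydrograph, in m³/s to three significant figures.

U_p ≈ 157 m³/s

Direct runoff: 0.0, 45.8, 125.9, 108.3, 93.2, 80.1, 68.9, 59.3, 51.0, 43.9, 0.0 m³/s; ΣQ_DR = 676.4 m³/s, peak = 125.9 m³/s.
Runoff depth d = ΣQ_DR·Δt / A = 676.4 × 10800 / (913 km²) = 8.001 mm.
The 1-cm UH is the DRH scaled by (10 mm)/d, so U_p = 125.9 × 10/8.001 = 157 m³/s.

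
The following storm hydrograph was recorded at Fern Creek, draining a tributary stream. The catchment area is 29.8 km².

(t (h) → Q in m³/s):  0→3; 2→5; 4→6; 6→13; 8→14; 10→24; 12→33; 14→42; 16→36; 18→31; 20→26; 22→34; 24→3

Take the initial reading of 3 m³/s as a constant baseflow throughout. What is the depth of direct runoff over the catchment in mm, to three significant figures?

Direct runoff: 0.0, 2.0, 3.0, 10.0, 11.0, 21.0, 30.0, 39.0, 33.0, 28.0, 23.0, 31.0, 0.0 m³/s; ΣQ_DR = 231.0 m³/s.
V = ΣQ_DR · Δt = 231.0 × 7200 s = 1.663 × 10^6 m³.
Over A = 29.8 km², depth = V / A = 55.8 mm.

d ≈ 55.8 mm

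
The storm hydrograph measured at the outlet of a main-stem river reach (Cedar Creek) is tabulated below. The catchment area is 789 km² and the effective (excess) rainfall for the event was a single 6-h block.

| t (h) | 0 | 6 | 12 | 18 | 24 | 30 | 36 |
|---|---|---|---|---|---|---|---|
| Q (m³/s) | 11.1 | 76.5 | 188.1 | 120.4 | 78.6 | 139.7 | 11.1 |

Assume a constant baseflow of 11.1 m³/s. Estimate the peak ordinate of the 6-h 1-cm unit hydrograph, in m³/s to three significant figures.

Direct runoff: 0.0, 65.4, 177.0, 109.3, 67.5, 128.6, 0.0 m³/s; ΣQ_DR = 547.8 m³/s, peak = 177.0 m³/s.
Runoff depth d = ΣQ_DR·Δt / A = 547.8 × 21600 / (789 km²) = 15.00 mm.
The 1-cm UH is the DRH scaled by (10 mm)/d, so U_p = 177.0 × 10/15.00 = 118 m³/s.

U_p ≈ 118 m³/s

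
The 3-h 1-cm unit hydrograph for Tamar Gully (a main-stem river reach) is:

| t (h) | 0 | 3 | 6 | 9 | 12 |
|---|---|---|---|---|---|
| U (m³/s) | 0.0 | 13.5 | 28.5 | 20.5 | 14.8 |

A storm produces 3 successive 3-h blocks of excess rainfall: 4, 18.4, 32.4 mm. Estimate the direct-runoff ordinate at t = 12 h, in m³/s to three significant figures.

By discrete convolution, Q_j = Σ (P_i / 10 mm) · U_{j−i}.
At t = 12 h (j=4): Q = (4/10)·14.8 + (18.4/10)·20.5 + (32.4/10)·28.5 = 136 m³/s.

Q ≈ 136 m³/s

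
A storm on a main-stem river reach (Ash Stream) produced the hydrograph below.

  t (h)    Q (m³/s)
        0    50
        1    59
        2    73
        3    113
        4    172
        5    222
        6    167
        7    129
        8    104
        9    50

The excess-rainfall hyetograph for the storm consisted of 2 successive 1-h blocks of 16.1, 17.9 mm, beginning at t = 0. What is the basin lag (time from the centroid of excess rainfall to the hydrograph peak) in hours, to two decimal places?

t_L ≈ 3.97 h

Centroid of excess rainfall: t_c = Σ P_i·t̄_i / ΣP_i = 1.0265 h (block centres at 0.5, 1.5 h).
Hydrograph peak occurs at t = 5 h, so basin lag t_L = 5 − 1.0265 = 3.97 h.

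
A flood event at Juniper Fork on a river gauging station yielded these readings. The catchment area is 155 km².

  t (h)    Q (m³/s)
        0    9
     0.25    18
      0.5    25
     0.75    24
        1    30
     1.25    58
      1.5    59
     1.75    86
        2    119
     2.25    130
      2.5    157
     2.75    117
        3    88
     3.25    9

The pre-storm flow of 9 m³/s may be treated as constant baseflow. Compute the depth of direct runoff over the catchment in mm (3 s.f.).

d ≈ 4.66 mm

Direct runoff: 0.0, 9.0, 16.0, 15.0, 21.0, 49.0, 50.0, 77.0, 110.0, 121.0, 148.0, 108.0, 79.0, 0.0 m³/s; ΣQ_DR = 803.0 m³/s.
V = ΣQ_DR · Δt = 803.0 × 900 s = 7.227 × 10^5 m³.
Over A = 155 km², depth = V / A = 4.66 mm.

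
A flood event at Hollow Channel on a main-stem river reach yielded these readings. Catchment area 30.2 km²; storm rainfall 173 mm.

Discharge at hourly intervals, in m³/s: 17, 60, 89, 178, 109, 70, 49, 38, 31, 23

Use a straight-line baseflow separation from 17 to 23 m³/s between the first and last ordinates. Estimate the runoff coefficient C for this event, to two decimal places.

C ≈ 0.32

ΣQ_DR = 464.0 m³/s; V = ΣQ_DR·Δt = 1.670 × 10^6 m³.
Runoff depth d = V / A = 55.31 mm.
C = d / P = 55.31 / 173 = 0.32.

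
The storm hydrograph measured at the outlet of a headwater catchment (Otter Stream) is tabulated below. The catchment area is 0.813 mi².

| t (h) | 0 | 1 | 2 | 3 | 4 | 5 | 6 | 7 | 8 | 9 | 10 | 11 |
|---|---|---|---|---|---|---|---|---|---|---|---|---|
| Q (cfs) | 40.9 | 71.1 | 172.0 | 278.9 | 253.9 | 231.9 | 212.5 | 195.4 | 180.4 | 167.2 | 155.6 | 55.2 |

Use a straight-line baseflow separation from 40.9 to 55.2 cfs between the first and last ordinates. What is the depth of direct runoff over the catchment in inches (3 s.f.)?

Direct runoff: 0.00, 28.90, 128.50, 234.10, 207.80, 184.50, 163.80, 145.40, 129.10, 114.60, 101.70, 0.00 cfs; ΣQ_DR = 1438 cfs.
V = ΣQ_DR · Δt = 1438 × 3600 s = 5.178 × 10^6 ft³.
Over A = 0.813 mi², depth = V / A = 2.74 in.

d ≈ 2.74 in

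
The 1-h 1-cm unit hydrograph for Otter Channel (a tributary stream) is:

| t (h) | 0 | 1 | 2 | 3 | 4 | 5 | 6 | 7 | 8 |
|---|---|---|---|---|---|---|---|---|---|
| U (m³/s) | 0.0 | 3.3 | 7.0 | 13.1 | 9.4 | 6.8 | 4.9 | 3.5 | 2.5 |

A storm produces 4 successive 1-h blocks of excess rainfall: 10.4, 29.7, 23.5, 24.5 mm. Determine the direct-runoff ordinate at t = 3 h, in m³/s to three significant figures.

Q ≈ 42.2 m³/s

By discrete convolution, Q_j = Σ (P_i / 10 mm) · U_{j−i}.
At t = 3 h (j=3): Q = (10.4/10)·13.1 + (29.7/10)·7.0 + (23.5/10)·3.3 + (24.5/10)·0.0 = 42.2 m³/s.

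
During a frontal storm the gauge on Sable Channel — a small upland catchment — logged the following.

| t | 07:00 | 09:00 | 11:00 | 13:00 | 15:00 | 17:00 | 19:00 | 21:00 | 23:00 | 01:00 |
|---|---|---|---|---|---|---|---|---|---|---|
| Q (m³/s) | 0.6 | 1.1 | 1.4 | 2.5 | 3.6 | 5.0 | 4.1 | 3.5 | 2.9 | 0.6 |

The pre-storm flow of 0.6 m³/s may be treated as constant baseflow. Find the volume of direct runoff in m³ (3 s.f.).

Direct-runoff ordinates (Q − Q_b): 0.0, 0.5, 0.8, 1.9, 3.0, 4.4, 3.5, 2.9, 2.3, 0.0 m³/s.
ΣQ_DR = 19.30 m³/s.
With Δt = 2 h = 7200 s, V = ΣQ_DR · Δt = 19.30 × 7200 = 1.39 × 10^5 m³.

V ≈ 1.39 × 10^5 m³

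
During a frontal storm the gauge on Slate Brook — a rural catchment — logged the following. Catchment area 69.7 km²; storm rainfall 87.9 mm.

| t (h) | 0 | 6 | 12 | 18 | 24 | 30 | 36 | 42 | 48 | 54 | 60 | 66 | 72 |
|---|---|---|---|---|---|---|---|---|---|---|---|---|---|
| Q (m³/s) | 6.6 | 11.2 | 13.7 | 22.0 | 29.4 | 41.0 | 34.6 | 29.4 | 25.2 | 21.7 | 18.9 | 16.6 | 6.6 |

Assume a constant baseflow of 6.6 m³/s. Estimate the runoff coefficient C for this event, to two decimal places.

ΣQ_DR = 191.1 m³/s; V = ΣQ_DR·Δt = 4.128 × 10^6 m³.
Runoff depth d = V / A = 59.22 mm.
C = d / P = 59.22 / 87.9 = 0.67.

C ≈ 0.67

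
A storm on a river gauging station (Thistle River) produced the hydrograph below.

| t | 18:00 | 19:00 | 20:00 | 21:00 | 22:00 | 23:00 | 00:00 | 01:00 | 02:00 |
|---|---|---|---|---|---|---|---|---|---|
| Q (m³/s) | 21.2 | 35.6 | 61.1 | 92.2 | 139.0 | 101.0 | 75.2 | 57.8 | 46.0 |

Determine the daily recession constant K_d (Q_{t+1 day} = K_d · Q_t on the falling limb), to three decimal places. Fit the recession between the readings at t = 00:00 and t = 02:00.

K_d ≈ 0.003

Between t = 00:00 and t = 02:00 the flow falls from 75.2 to 46.0 m³/s over 2×1 h = 2 h.
Per-interval ratio K = (46.0/75.2)^(1/2) = 0.7821; K_d = K^(24/1) = 0.003.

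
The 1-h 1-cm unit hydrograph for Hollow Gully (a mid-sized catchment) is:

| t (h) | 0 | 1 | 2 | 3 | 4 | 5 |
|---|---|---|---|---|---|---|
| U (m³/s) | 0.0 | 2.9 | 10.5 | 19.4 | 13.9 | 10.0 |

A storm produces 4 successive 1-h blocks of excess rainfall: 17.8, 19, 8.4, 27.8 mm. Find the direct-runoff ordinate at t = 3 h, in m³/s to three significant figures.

Q ≈ 56.9 m³/s

By discrete convolution, Q_j = Σ (P_i / 10 mm) · U_{j−i}.
At t = 3 h (j=3): Q = (17.8/10)·19.4 + (19/10)·10.5 + (8.4/10)·2.9 + (27.8/10)·0.0 = 56.9 m³/s.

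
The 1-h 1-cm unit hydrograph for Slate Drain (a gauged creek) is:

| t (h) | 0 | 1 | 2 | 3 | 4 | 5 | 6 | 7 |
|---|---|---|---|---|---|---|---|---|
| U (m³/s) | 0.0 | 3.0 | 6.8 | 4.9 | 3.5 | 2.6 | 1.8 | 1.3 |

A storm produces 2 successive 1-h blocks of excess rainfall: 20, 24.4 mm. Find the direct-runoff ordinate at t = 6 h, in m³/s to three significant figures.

By discrete convolution, Q_j = Σ (P_i / 10 mm) · U_{j−i}.
At t = 6 h (j=6): Q = (20/10)·1.8 + (24.4/10)·2.6 = 9.94 m³/s.

Q ≈ 9.94 m³/s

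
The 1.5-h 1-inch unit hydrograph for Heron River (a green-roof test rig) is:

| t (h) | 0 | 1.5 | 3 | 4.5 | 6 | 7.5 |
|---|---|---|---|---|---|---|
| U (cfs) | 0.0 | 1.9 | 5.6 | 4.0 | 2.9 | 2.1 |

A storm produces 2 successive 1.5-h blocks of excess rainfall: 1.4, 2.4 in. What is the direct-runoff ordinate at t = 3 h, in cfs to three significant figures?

Q ≈ 12.4 cfs

By discrete convolution, Q_j = Σ (P_i / 1 in) · U_{j−i}.
At t = 3 h (j=2): Q = (1.4/1)·5.6 + (2.4/1)·1.9 = 12.4 cfs.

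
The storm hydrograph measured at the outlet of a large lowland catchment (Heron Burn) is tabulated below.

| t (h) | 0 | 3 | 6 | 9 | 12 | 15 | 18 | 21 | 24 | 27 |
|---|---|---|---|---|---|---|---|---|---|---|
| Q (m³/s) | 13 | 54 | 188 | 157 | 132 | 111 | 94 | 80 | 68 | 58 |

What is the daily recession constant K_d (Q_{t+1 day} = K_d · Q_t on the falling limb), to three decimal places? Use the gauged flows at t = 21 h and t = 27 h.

K_d ≈ 0.276

Between t = 21 h and t = 27 h the flow falls from 80 to 58 m³/s over 2×3 h = 6 h.
Per-interval ratio K = (58/80)^(1/2) = 0.8515; K_d = K^(24/3) = 0.276.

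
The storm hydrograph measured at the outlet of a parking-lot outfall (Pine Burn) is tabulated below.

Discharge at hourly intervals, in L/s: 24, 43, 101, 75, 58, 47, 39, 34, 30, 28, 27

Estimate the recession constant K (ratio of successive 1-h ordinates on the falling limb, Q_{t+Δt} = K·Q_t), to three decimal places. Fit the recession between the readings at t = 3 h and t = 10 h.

Using the recession-limb readings at t = 3 h and t = 10 h: Q falls from 75 to 27 L/s over 7 intervals.
K = (Q₂/Q₁)^(1/7) = (27/75)^(1/7) = 0.864.

K ≈ 0.864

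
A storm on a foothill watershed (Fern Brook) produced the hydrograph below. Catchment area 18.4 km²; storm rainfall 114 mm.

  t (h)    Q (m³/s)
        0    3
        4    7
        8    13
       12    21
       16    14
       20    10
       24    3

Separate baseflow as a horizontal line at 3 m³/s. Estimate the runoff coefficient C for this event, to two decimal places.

ΣQ_DR = 50.00 m³/s; V = ΣQ_DR·Δt = 7.200 × 10^5 m³.
Runoff depth d = V / A = 39.13 mm.
C = d / P = 39.13 / 114 = 0.34.

C ≈ 0.34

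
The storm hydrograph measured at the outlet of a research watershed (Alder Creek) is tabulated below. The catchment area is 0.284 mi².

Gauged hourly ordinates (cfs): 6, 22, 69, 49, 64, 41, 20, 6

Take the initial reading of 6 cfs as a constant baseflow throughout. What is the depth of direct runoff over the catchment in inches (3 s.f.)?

Direct runoff: 0.0, 16.0, 63.0, 43.0, 58.0, 35.0, 14.0, 0.0 cfs; ΣQ_DR = 229.0 cfs.
V = ΣQ_DR · Δt = 229.0 × 3600 s = 8.244 × 10^5 ft³.
Over A = 0.284 mi², depth = V / A = 1.25 in.

d ≈ 1.25 in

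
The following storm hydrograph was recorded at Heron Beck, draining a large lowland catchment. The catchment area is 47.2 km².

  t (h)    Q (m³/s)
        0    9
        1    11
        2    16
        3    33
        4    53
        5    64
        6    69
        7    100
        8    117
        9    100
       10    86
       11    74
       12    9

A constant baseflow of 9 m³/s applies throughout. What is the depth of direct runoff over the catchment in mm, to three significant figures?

Direct runoff: 0.0, 2.0, 7.0, 24.0, 44.0, 55.0, 60.0, 91.0, 108.0, 91.0, 77.0, 65.0, 0.0 m³/s; ΣQ_DR = 624.0 m³/s.
V = ΣQ_DR · Δt = 624.0 × 3600 s = 2.246 × 10^6 m³.
Over A = 47.2 km², depth = V / A = 47.6 mm.

d ≈ 47.6 mm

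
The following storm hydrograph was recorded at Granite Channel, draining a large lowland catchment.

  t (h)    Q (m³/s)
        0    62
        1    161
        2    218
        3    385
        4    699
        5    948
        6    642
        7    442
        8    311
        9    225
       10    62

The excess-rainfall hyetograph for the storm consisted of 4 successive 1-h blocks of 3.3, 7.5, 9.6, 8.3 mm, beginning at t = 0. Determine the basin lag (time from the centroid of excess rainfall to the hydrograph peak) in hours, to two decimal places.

t_L ≈ 2.70 h

Centroid of excess rainfall: t_c = Σ P_i·t̄_i / ΣP_i = 2.2979 h (block centres at 0.5, 1.5, 2.5, 3.5 h).
Hydrograph peak occurs at t = 5 h, so basin lag t_L = 5 − 2.2979 = 2.70 h.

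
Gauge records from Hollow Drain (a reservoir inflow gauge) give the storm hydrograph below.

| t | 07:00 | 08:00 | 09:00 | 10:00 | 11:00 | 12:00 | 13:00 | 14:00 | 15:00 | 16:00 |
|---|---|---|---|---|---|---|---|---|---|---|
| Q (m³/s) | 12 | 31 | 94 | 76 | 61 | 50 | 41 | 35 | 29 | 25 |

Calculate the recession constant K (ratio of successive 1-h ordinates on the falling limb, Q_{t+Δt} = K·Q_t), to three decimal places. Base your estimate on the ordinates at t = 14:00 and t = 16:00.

K ≈ 0.845

Using the recession-limb readings at t = 14:00 and t = 16:00: Q falls from 35 to 25 m³/s over 2 intervals.
K = (Q₂/Q₁)^(1/2) = (25/35)^(1/2) = 0.845.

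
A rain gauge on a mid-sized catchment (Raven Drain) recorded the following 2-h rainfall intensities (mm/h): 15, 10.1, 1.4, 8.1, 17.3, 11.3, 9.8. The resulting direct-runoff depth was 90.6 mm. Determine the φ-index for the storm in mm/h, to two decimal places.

φ ≈ 4.38 mm/h

Only the 6 blocks with intensity above φ contribute runoff: 15, 10.1, 8.1, 17.3, 11.3, 9.8 mm/h.
Σ(I−φ)·Δt = d  ⇒  (15+10.1+8.1+17.3+11.3+9.8 − 6φ)·2 = 90.6
φ = (71.60 − 90.6/2) / 6 = 4.38 mm/h.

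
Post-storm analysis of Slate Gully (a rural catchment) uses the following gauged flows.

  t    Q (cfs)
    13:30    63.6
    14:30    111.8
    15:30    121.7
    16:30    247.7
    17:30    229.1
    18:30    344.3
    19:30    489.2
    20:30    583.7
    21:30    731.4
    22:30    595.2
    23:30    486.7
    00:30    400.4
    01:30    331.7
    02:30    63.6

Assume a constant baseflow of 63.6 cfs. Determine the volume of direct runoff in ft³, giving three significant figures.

Direct-runoff ordinates (Q − Q_b): 0.0, 48.2, 58.1, 184.1, 165.5, 280.7, 425.6, 520.1, 667.8, 531.6, 423.1, 336.8, 268.1, 0.0 cfs.
ΣQ_DR = 3910 cfs.
With Δt = 1 h = 3600 s, V = ΣQ_DR · Δt = 3910 × 3600 = 1.41 × 10^7 ft³.

V ≈ 1.41 × 10^7 ft³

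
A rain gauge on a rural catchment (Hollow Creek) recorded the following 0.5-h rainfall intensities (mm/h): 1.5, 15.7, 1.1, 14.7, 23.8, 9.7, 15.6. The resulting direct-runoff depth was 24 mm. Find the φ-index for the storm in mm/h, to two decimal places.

Only the 5 blocks with intensity above φ contribute runoff: 15.7, 14.7, 23.8, 9.7, 15.6 mm/h.
Σ(I−φ)·Δt = d  ⇒  (15.7+14.7+23.8+9.7+15.6 − 5φ)·0.5 = 24
φ = (79.50 − 24/0.5) / 5 = 6.30 mm/h.

φ ≈ 6.30 mm/h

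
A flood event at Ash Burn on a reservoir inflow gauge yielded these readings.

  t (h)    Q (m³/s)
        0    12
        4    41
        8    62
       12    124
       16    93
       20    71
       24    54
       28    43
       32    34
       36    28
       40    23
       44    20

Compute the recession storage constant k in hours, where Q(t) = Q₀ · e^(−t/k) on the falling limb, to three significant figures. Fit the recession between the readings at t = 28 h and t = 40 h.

k ≈ 19.2 h

On the falling limb, Q drops from 43 to 23 m³/s between t = 28 h and t = 40 h (Δt = 12 h).
k = −Δt / ln(Q₂/Q₁) = −12 / ln(23/43) = 19.2 h.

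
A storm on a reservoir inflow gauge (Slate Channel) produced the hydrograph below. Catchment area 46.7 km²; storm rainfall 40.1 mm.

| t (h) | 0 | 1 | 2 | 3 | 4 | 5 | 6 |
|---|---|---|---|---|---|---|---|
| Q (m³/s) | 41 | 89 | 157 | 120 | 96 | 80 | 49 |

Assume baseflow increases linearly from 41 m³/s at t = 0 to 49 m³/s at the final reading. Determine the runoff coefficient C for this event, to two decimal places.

C ≈ 0.61

ΣQ_DR = 317.0 m³/s; V = ΣQ_DR·Δt = 1.141 × 10^6 m³.
Runoff depth d = V / A = 24.44 mm.
C = d / P = 24.44 / 40.1 = 0.61.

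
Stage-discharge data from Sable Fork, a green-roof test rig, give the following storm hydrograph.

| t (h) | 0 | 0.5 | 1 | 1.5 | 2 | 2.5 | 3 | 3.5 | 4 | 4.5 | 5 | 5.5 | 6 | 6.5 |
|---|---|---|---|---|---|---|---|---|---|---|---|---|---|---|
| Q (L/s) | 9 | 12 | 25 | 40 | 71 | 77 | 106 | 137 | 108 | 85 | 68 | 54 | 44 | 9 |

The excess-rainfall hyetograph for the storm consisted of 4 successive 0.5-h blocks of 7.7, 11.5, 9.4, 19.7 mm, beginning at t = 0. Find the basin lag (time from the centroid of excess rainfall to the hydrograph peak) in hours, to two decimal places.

t_L ≈ 2.32 h

Centroid of excess rainfall: t_c = Σ P_i·t̄_i / ΣP_i = 1.1755 h (block centres at 0.25, 0.75, 1.25, 1.75 h).
Hydrograph peak occurs at t = 3.5 h, so basin lag t_L = 3.5 − 1.1755 = 2.32 h.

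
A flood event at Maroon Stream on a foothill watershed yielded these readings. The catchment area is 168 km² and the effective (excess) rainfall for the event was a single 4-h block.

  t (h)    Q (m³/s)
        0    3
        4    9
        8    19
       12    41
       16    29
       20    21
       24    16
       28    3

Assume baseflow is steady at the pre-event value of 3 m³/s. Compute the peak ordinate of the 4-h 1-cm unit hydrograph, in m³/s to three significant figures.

U_p ≈ 37.9 m³/s

Direct runoff: 0.0, 6.0, 16.0, 38.0, 26.0, 18.0, 13.0, 0.0 m³/s; ΣQ_DR = 117.0 m³/s, peak = 38.0 m³/s.
Runoff depth d = ΣQ_DR·Δt / A = 117.0 × 14400 / (168 km²) = 10.03 mm.
The 1-cm UH is the DRH scaled by (10 mm)/d, so U_p = 38.0 × 10/10.03 = 37.9 m³/s.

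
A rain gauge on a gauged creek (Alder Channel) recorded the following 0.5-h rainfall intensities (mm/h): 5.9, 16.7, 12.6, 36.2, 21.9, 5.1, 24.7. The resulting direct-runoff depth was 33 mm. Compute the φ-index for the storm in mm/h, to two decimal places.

φ ≈ 9.22 mm/h

Only the 5 blocks with intensity above φ contribute runoff: 16.7, 12.6, 36.2, 21.9, 24.7 mm/h.
Σ(I−φ)·Δt = d  ⇒  (16.7+12.6+36.2+21.9+24.7 − 5φ)·0.5 = 33
φ = (112.1 − 33/0.5) / 5 = 9.22 mm/h.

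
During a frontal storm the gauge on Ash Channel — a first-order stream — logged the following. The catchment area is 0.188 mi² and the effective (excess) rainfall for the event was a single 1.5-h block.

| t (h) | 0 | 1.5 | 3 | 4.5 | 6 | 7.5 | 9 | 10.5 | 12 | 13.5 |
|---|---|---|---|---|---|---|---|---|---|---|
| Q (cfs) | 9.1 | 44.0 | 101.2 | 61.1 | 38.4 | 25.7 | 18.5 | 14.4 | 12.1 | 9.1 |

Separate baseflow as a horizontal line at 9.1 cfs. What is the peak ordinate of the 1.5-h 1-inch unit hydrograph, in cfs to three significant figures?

U_p ≈ 30.7 cfs

Direct runoff: 0.0, 34.9, 92.1, 52.0, 29.3, 16.6, 9.4, 5.3, 3.0, 0.0 cfs; ΣQ_DR = 242.6 cfs, peak = 92.1 cfs.
Runoff depth d = ΣQ_DR·Δt / A = 242.6 × 5400 / (0.188 mi²) = 2.999 in.
The 1-inch UH is the DRH scaled by (1 in)/d, so U_p = 92.1 × 1/2.999 = 30.7 cfs.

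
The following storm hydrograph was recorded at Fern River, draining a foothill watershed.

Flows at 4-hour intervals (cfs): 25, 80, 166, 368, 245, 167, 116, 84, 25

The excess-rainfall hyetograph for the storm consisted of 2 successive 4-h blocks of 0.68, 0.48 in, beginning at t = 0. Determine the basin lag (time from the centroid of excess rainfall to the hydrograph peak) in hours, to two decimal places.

t_L ≈ 8.34 h

Centroid of excess rainfall: t_c = Σ P_i·t̄_i / ΣP_i = 3.6552 h (block centres at 2, 6 h).
Hydrograph peak occurs at t = 12 h, so basin lag t_L = 12 − 3.6552 = 8.34 h.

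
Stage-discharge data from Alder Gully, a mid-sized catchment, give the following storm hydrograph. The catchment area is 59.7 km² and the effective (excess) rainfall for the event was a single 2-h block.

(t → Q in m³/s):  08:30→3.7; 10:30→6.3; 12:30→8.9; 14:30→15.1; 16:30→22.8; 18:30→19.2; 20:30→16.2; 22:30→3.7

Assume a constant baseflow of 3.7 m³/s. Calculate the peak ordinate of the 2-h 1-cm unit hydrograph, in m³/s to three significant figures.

U_p ≈ 23.9 m³/s

Direct runoff: 0.0, 2.6, 5.2, 11.4, 19.1, 15.5, 12.5, 0.0 m³/s; ΣQ_DR = 66.30 m³/s, peak = 19.1 m³/s.
Runoff depth d = ΣQ_DR·Δt / A = 66.30 × 7200 / (59.7 km²) = 7.996 mm.
The 1-cm UH is the DRH scaled by (10 mm)/d, so U_p = 19.1 × 10/7.996 = 23.9 m³/s.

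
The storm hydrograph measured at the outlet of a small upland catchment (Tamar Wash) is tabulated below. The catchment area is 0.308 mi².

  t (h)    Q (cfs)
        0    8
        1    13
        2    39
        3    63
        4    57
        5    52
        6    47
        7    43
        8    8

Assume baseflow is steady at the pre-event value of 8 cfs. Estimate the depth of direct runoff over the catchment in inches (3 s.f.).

d ≈ 1.30 in

Direct runoff: 0.0, 5.0, 31.0, 55.0, 49.0, 44.0, 39.0, 35.0, 0.0 cfs; ΣQ_DR = 258.0 cfs.
V = ΣQ_DR · Δt = 258.0 × 3600 s = 9.288 × 10^5 ft³.
Over A = 0.308 mi², depth = V / A = 1.30 in.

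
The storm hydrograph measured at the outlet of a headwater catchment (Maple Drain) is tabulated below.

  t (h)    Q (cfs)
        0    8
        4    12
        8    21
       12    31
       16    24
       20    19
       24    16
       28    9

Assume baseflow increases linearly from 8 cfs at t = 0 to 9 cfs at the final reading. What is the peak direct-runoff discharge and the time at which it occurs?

Q_p = 22.57 cfs at t = 12 h

Subtracting baseflow gives direct-runoff ordinates: 0.00, 3.86, 12.71, 22.57, 15.43, 10.29, 7.14, 0.00 cfs.
The maximum is 22.57 cfs, occurring at the reading for t = 12 h.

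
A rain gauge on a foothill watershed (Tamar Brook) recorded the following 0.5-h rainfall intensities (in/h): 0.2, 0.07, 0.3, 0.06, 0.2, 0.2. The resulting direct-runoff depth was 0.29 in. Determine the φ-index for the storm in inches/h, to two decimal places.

Only the 4 blocks with intensity above φ contribute runoff: 0.2, 0.3, 0.2, 0.2 in/h.
Σ(I−φ)·Δt = d  ⇒  (0.2+0.3+0.2+0.2 − 4φ)·0.5 = 0.29
φ = (0.9000 − 0.29/0.5) / 4 = 0.08 in/h.

φ ≈ 0.08 in/h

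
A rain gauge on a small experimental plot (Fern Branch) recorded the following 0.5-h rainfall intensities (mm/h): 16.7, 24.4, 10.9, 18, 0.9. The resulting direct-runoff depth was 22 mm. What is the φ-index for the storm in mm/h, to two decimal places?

Only the 4 blocks with intensity above φ contribute runoff: 16.7, 24.4, 10.9, 18 mm/h.
Σ(I−φ)·Δt = d  ⇒  (16.7+24.4+10.9+18 − 4φ)·0.5 = 22
φ = (70.00 − 22/0.5) / 4 = 6.50 mm/h.

φ ≈ 6.50 mm/h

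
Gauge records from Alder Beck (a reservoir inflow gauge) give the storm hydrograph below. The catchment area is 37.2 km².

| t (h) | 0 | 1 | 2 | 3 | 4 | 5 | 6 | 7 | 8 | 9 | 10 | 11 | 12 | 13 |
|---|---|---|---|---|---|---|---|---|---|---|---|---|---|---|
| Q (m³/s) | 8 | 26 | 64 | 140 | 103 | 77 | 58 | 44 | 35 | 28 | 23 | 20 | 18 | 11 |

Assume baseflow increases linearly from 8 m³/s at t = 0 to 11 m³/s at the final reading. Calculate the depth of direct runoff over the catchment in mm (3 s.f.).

Direct runoff: 0.00, 17.77, 55.54, 131.31, 94.08, 67.85, 48.62, 34.38, 25.15, 17.92, 12.69, 9.46, 7.23, 0.00 m³/s; ΣQ_DR = 522.0 m³/s.
V = ΣQ_DR · Δt = 522.0 × 3600 s = 1.879 × 10^6 m³.
Over A = 37.2 km², depth = V / A = 50.5 mm.

d ≈ 50.5 mm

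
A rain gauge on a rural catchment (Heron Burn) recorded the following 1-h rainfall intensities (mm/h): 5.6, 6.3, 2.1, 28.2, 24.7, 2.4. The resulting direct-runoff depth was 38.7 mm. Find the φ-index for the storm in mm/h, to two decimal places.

φ ≈ 7.10 mm/h

Only the 2 blocks with intensity above φ contribute runoff: 28.2, 24.7 mm/h.
Σ(I−φ)·Δt = d  ⇒  (28.2+24.7 − 2φ)·1 = 38.7
φ = (52.90 − 38.7/1) / 2 = 7.10 mm/h.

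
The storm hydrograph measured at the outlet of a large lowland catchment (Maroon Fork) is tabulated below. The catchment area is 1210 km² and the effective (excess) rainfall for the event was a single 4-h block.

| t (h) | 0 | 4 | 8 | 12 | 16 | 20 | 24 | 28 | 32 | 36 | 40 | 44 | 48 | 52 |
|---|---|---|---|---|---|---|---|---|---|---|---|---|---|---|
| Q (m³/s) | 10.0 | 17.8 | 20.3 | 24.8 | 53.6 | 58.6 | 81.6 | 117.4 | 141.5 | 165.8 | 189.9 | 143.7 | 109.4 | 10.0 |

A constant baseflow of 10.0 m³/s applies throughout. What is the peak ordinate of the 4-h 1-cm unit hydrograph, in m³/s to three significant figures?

U_p ≈ 151 m³/s

Direct runoff: 0.0, 7.8, 10.3, 14.8, 43.6, 48.6, 71.6, 107.4, 131.5, 155.8, 179.9, 133.7, 99.4, 0.0 m³/s; ΣQ_DR = 1004 m³/s, peak = 179.9 m³/s.
Runoff depth d = ΣQ_DR·Δt / A = 1004 × 14400 / (1210 km²) = 11.95 mm.
The 1-cm UH is the DRH scaled by (10 mm)/d, so U_p = 179.9 × 10/11.95 = 151 m³/s.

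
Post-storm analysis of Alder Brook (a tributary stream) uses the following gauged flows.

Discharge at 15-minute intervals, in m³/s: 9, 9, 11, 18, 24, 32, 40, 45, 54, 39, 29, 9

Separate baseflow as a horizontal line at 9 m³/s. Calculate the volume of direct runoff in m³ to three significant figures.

Direct-runoff ordinates (Q − Q_b): 0.0, 0.0, 2.0, 9.0, 15.0, 23.0, 31.0, 36.0, 45.0, 30.0, 20.0, 0.0 m³/s.
ΣQ_DR = 211.0 m³/s.
With Δt = 0.25 h = 900 s, V = ΣQ_DR · Δt = 211.0 × 900 = 1.90 × 10^5 m³.

V ≈ 1.90 × 10^5 m³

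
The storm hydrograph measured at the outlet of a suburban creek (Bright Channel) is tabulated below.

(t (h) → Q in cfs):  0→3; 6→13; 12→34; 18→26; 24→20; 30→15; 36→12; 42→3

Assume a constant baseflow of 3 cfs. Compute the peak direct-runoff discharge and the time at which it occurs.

Q_p = 31.0 cfs at t = 12 h

Subtracting baseflow gives direct-runoff ordinates: 0.0, 10.0, 31.0, 23.0, 17.0, 12.0, 9.0, 0.0 cfs.
The maximum is 31.0 cfs, occurring at the reading for t = 12 h.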